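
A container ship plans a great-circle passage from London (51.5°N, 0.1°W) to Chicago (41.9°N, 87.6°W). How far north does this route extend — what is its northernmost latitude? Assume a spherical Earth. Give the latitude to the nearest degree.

The great circle lies in the plane with unit normal n̂ = (p₁ × p₂)/|p₁ × p₂|.
Here n̂_z ≈ -0.551; the vertex latitude is φ_max = arccos|n̂_z| ≈ 56.6°.
Check via Clairaut: cos φ_max = |cos φ₁| · sin C = cos(51.5°)·sin(62.3°) ≈ 0.551, again giving ≈ 56.6°.

≈ 57°N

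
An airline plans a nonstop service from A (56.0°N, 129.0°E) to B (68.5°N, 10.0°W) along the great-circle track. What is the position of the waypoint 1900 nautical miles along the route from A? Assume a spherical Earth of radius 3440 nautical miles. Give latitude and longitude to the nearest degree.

From cos δ = sin φ₁ sin φ₂ + cos φ₁ cos φ₂ cos Δλ, the central angle is δ ≈ 0.906 rad (51.9°). The total great-circle distance is δ·R ≈ 0.906 × 3440 ≈ 3118 nmi, so the target fraction is f = 1900/3118 ≈ 0.609.
Interpolate at f ≈ 0.609 with slerp weights a = sin((1−f)δ)/sin δ ≈ 0.440, b = sin(fδ)/sin δ ≈ 0.666.
p = a·p₁ + b·p₂ ≈ (0.086, 0.149, 0.985); φ = arcsin(p_z) ≈ 80.11°, λ = atan2(p_y, p_x) ≈ 60.11°.

≈ (80°N, 60°E)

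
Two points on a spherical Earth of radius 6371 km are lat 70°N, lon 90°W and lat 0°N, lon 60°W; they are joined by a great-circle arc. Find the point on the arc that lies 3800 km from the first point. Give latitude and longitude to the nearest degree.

≈ lat 38°N, lon 68°W

Write both endpoints as unit vectors p₁, p₂ with components (cos φ cos λ, cos φ sin λ, sin φ).
The central angle between the endpoints is δ = arccos(p₁·p₂) ≈ 1.270 rad (72.8°). The total great-circle distance is δ·R ≈ 1.270 × 6371 ≈ 8092 km, so the target fraction is f = 3800/8092 ≈ 0.470.
Interpolate at f ≈ 0.470 with slerp weights a = sin((1−f)δ)/sin δ ≈ 0.653, b = sin(fδ)/sin δ ≈ 0.588.
p = a·p₁ + b·p₂ ≈ (0.294, -0.733, 0.614); φ = arcsin(p_z) ≈ 37.86°, λ = atan2(p_y, p_x) ≈ -68.13°.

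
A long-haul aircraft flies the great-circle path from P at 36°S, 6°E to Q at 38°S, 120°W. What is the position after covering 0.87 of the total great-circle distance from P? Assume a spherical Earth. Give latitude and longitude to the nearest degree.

≈ 46°S, 109°W

From cos δ = sin φ₁ sin φ₂ + cos φ₁ cos φ₂ cos Δλ, the central angle is δ ≈ 1.584 rad (90.7°).
Interpolate at f = 0.87 with slerp weights a = sin((1−f)δ)/sin δ ≈ 0.204, b = sin(fδ)/sin δ ≈ 0.982.
p = a·p₁ + b·p₂ ≈ (-0.222, -0.653, -0.724); φ = arcsin(p_z) ≈ -46.42°, λ = atan2(p_y, p_x) ≈ -108.81°.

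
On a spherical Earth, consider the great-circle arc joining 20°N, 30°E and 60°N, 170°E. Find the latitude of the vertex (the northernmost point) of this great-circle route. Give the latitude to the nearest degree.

≈ 72°N

The great circle lies in the plane with unit normal n̂ = (p₁ × p₂)/|p₁ × p₂|.
Here n̂_z ≈ +0.303; the vertex latitude is φ_max = arccos|n̂_z| ≈ 72.4°.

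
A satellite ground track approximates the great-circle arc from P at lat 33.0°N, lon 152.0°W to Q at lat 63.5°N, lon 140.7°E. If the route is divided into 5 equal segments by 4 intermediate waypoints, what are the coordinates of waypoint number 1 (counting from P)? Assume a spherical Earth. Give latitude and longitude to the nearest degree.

Write both endpoints as unit vectors p₁, p₂ with components (cos φ cos λ, cos φ sin λ, sin φ).
The central angle between the endpoints is δ = arccos(p₁·p₂) ≈ 0.887 rad (50.8°).
Interpolate at f = 1/5 with slerp weights a = sin((1−f)δ)/sin δ ≈ 0.840, b = sin(fδ)/sin δ ≈ 0.228.
p = a·p₁ + b·p₂ ≈ (-0.701, -0.267, 0.661); φ = arcsin(p_z) ≈ 41.41°, λ = atan2(p_y, p_x) ≈ -159.18°.

≈ lat 41°N, lon 159°W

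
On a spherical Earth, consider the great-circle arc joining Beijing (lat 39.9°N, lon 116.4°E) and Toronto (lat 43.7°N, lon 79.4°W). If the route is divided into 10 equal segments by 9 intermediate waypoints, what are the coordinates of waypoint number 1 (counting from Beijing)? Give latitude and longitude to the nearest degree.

≈ lat 49°N, lon 119°E

The haversine formula gives a central angle δ ≈ 1.661 rad (95.2°) between the endpoints.
Interpolate at f = 1/10 with slerp weights a = sin((1−f)δ)/sin δ ≈ 1.001, b = sin(fδ)/sin δ ≈ 0.166.
p = a·p₁ + b·p₂ ≈ (-0.319, 0.570, 0.757); φ = arcsin(p_z) ≈ 49.20°, λ = atan2(p_y, p_x) ≈ 119.27°.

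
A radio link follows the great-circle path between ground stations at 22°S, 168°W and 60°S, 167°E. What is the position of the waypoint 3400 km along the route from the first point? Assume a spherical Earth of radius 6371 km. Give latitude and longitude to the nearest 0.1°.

Write both endpoints as unit vectors p₁, p₂ with components (cos φ cos λ, cos φ sin λ, sin φ).
The central angle between the endpoints is δ = arccos(p₁·p₂) ≈ 0.731 rad (41.9°). The total great-circle distance is δ·R ≈ 0.731 × 6371 ≈ 4657 km, so the target fraction is f = 3400/4657 ≈ 0.730.
Interpolate at f ≈ 0.730 with slerp weights a = sin((1−f)δ)/sin δ ≈ 0.294, b = sin(fδ)/sin δ ≈ 0.762.
p = a·p₁ + b·p₂ ≈ (-0.637, 0.029, -0.770); φ = arcsin(p_z) ≈ -50.35°, λ = atan2(p_y, p_x) ≈ 177.38°.

≈ 50.3°S, 177.4°E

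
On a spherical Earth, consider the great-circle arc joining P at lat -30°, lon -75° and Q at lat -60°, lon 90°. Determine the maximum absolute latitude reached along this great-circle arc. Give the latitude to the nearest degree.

≈ -84°

The great circle lies in the plane with unit normal n̂ = (p₁ × p₂)/|p₁ × p₂|.
Here n̂_z ≈ +0.112; the vertex latitude is φ_max = arccos|n̂_z| ≈ 83.6°.
Check via Clairaut: cos φ_max = |cos φ₁| · sin C = cos(30.0°)·sin(172.6°) ≈ 0.112, again giving ≈ 83.6°.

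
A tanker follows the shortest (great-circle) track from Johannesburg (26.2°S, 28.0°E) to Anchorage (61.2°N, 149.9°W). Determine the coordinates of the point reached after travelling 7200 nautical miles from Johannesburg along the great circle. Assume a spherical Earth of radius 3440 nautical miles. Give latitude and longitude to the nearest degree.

≈ 86°N, 130°W

Write both endpoints as unit vectors p₁, p₂ with components (cos φ cos λ, cos φ sin λ, sin φ).
The central angle between the endpoints is δ = arccos(p₁·p₂) ≈ 2.530 rad (145.0°). The total great-circle distance is δ·R ≈ 2.530 × 3440 ≈ 8704 nmi, so the target fraction is f = 7200/8704 ≈ 0.827.
Interpolate at f ≈ 0.827 with slerp weights a = sin((1−f)δ)/sin δ ≈ 0.738, b = sin(fδ)/sin δ ≈ 1.510.
p = a·p₁ + b·p₂ ≈ (-0.045, -0.054, 0.998); φ = arcsin(p_z) ≈ 85.97°, λ = atan2(p_y, p_x) ≈ -129.73°.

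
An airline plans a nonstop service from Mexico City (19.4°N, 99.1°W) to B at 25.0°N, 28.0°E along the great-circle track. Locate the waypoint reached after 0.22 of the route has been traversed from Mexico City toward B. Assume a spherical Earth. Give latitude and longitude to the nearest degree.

Convert each endpoint to a unit vector on the sphere (x = cos φ cos λ, y = cos φ sin λ, z = sin φ).
The central angle between the endpoints is δ = arccos(p₁·p₂) ≈ 1.955 rad (112.0°).
Interpolate at f = 0.22 with slerp weights a = sin((1−f)δ)/sin δ ≈ 1.078, b = sin(fδ)/sin δ ≈ 0.450.
p = a·p₁ + b·p₂ ≈ (0.199, -0.812, 0.548); φ = arcsin(p_z) ≈ 33.24°, λ = atan2(p_y, p_x) ≈ -76.22°.

≈ 33°N, 76°W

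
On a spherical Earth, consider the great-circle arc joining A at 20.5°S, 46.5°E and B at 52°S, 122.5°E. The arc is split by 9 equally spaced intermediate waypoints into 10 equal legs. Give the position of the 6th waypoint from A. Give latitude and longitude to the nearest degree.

From cos δ = sin φ₁ sin φ₂ + cos φ₁ cos φ₂ cos Δλ, the central angle is δ ≈ 1.142 rad (65.5°).
Interpolate at f = 6/10 with slerp weights a = sin((1−f)δ)/sin δ ≈ 0.485, b = sin(fδ)/sin δ ≈ 0.696.
p = a·p₁ + b·p₂ ≈ (0.083, 0.691, -0.718); φ = arcsin(p_z) ≈ -45.91°, λ = atan2(p_y, p_x) ≈ 83.19°.

≈ 46°S, 83°E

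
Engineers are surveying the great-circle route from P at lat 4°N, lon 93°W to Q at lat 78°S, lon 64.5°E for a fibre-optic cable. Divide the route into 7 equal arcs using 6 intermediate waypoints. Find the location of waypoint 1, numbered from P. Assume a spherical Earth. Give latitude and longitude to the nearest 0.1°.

≈ lat 11.0°S, lon 91.8°W

Write both endpoints as unit vectors p₁, p₂ with components (cos φ cos λ, cos φ sin λ, sin φ).
The central angle between the endpoints is δ = arccos(p₁·p₂) ≈ 1.834 rad (105.1°).
Interpolate at f = 1/7 with slerp weights a = sin((1−f)δ)/sin δ ≈ 1.036, b = sin(fδ)/sin δ ≈ 0.268.
p = a·p₁ + b·p₂ ≈ (-0.030, -0.981, -0.190); φ = arcsin(p_z) ≈ -10.96°, λ = atan2(p_y, p_x) ≈ -91.75°.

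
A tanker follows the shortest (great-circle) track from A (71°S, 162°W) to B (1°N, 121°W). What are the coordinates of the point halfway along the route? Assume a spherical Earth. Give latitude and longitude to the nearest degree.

Convert each endpoint to a unit vector on the sphere (x = cos φ cos λ, y = cos φ sin λ, z = sin φ).
The central angle between the endpoints is δ = arccos(p₁·p₂) ≈ 1.340 rad (76.8°).
Interpolate at f = 1/2 with slerp weights a = sin((1−f)δ)/sin δ ≈ 0.638, b = sin(fδ)/sin δ ≈ 0.638.
p = a·p₁ + b·p₂ ≈ (-0.526, -0.611, -0.592); φ = arcsin(p_z) ≈ -36.29°, λ = atan2(p_y, p_x) ≈ -130.73°.

≈ (36°S, 131°W)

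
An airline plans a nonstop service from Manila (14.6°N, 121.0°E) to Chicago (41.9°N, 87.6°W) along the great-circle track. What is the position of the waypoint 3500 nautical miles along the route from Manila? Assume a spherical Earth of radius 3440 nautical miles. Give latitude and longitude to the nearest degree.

Write both endpoints as unit vectors p₁, p₂ with components (cos φ cos λ, cos φ sin λ, sin φ).
The central angle between the endpoints is δ = arccos(p₁·p₂) ≈ 2.053 rad (117.6°). The total great-circle distance is δ·R ≈ 2.053 × 3440 ≈ 7064 nmi, so the target fraction is f = 3500/7064 ≈ 0.496.
Interpolate at f ≈ 0.496 with slerp weights a = sin((1−f)δ)/sin δ ≈ 0.971, b = sin(fδ)/sin δ ≈ 0.960.
p = a·p₁ + b·p₂ ≈ (-0.454, 0.091, 0.886); φ = arcsin(p_z) ≈ 62.40°, λ = atan2(p_y, p_x) ≈ 168.62°.

≈ 62°N, 169°E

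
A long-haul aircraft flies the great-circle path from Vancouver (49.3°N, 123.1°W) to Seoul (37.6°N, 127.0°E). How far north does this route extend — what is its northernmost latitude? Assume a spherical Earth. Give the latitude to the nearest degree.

≈ 60°N

The great circle lies in the plane with unit normal n̂ = (p₁ × p₂)/|p₁ × p₂|.
Here n̂_z ≈ -0.507; the vertex latitude is φ_max = arccos|n̂_z| ≈ 59.5°.
Check via Clairaut: cos φ_max = |cos φ₁| · sin C = cos(49.3°)·sin(51.0°) ≈ 0.507, again giving ≈ 59.5°.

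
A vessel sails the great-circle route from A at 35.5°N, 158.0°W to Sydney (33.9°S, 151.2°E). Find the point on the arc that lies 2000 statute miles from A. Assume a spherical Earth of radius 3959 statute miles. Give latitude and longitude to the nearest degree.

Write both endpoints as unit vectors p₁, p₂ with components (cos φ cos λ, cos φ sin λ, sin φ).
The central angle between the endpoints is δ = arccos(p₁·p₂) ≈ 1.467 rad (84.1°). The total great-circle distance is δ·R ≈ 1.467 × 3959 ≈ 5810 mi, so the target fraction is f = 2000/5810 ≈ 0.344.
Interpolate at f ≈ 0.344 with slerp weights a = sin((1−f)δ)/sin δ ≈ 0.825, b = sin(fδ)/sin δ ≈ 0.487.
p = a·p₁ + b·p₂ ≈ (-0.977, -0.057, 0.208); φ = arcsin(p_z) ≈ 11.98°, λ = atan2(p_y, p_x) ≈ -176.66°.

≈ 12°N, 177°W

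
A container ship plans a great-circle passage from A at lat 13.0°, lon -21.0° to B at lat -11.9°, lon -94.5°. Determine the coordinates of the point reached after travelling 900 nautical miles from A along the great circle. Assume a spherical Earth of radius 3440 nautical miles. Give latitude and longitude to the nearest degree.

≈ lat 9°, lon -36°

Write both endpoints as unit vectors p₁, p₂ with components (cos φ cos λ, cos φ sin λ, sin φ).
The central angle between the endpoints is δ = arccos(p₁·p₂) ≈ 1.344 rad (77.0°). The total great-circle distance is δ·R ≈ 1.344 × 3440 ≈ 4625 nmi, so the target fraction is f = 900/4625 ≈ 0.195.
Interpolate at f ≈ 0.195 with slerp weights a = sin((1−f)δ)/sin δ ≈ 0.906, b = sin(fδ)/sin δ ≈ 0.265.
p = a·p₁ + b·p₂ ≈ (0.804, -0.575, 0.149); φ = arcsin(p_z) ≈ 8.58°, λ = atan2(p_y, p_x) ≈ -35.59°.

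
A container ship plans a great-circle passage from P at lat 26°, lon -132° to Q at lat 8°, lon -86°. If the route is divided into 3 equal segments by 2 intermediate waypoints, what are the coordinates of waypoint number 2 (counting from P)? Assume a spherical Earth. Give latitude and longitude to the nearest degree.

≈ lat 15°, lon -100°

From cos δ = sin φ₁ sin φ₂ + cos φ₁ cos φ₂ cos Δλ, the central angle is δ ≈ 0.824 rad (47.2°).
Interpolate at f = 2/3 with slerp weights a = sin((1−f)δ)/sin δ ≈ 0.370, b = sin(fδ)/sin δ ≈ 0.711.
p = a·p₁ + b·p₂ ≈ (-0.173, -0.950, 0.261); φ = arcsin(p_z) ≈ 15.13°, λ = atan2(p_y, p_x) ≈ -100.33°.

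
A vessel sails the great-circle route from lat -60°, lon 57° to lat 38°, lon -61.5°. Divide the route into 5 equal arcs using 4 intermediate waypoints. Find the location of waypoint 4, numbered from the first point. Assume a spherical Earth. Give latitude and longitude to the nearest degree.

The haversine formula gives a central angle δ ≈ 2.376 rad (136.2°) between the endpoints.
Interpolate at f = 4/5 with slerp weights a = sin((1−f)δ)/sin δ ≈ 0.661, b = sin(fδ)/sin δ ≈ 1.366.
p = a·p₁ + b·p₂ ≈ (0.693, -0.669, 0.269); φ = arcsin(p_z) ≈ 15.59°, λ = atan2(p_y, p_x) ≈ -43.96°.

≈ lat 16°, lon -44°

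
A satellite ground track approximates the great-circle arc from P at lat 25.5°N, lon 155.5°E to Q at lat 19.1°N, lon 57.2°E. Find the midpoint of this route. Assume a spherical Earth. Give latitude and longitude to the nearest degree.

The haversine formula gives a central angle δ ≈ 1.553 rad (89.0°) between the endpoints.
Interpolate at f = 1/2 with slerp weights a = sin((1−f)δ)/sin δ ≈ 0.701, b = sin(fδ)/sin δ ≈ 0.701.
p = a·p₁ + b·p₂ ≈ (-0.217, 0.819, 0.531); φ = arcsin(p_z) ≈ 32.08°, λ = atan2(p_y, p_x) ≈ 104.83°.

≈ lat 32°N, lon 105°E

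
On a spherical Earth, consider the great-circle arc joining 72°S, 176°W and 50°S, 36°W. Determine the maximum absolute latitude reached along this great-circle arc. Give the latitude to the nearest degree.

≈ 81°S

The great circle lies in the plane with unit normal n̂ = (p₁ × p₂)/|p₁ × p₂|.
Here n̂_z ≈ +0.156; the vertex latitude is φ_max = arccos|n̂_z| ≈ 81.0°.
Check via Clairaut: cos φ_max = |cos φ₁| · sin C = cos(72.0°)·sin(149.6°) ≈ 0.156, again giving ≈ 81.0°.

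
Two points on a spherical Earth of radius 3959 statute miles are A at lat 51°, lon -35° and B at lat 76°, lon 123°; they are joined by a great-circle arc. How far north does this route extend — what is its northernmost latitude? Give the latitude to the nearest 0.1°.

The great circle lies in the plane with unit normal n̂ = (p₁ × p₂)/|p₁ × p₂|.
Here n̂_z ≈ +0.072; the vertex latitude is φ_max = arccos|n̂_z| ≈ 85.9°.
Check via Clairaut: cos φ_max = |cos φ₁| · sin C = cos(51.0°)·sin(6.6°) ≈ 0.072, again giving ≈ 85.9°.

≈ 85.9°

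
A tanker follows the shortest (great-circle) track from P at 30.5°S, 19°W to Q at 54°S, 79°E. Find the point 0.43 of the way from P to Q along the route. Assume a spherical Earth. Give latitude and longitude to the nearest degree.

≈ 51°S, 11°E

Convert each endpoint to a unit vector on the sphere (x = cos φ cos λ, y = cos φ sin λ, z = sin φ).
The central angle between the endpoints is δ = arccos(p₁·p₂) ≈ 1.224 rad (70.1°).
Interpolate at f = 0.43 with slerp weights a = sin((1−f)δ)/sin δ ≈ 0.683, b = sin(fδ)/sin δ ≈ 0.534.
p = a·p₁ + b·p₂ ≈ (0.616, 0.117, -0.779); φ = arcsin(p_z) ≈ -51.15°, λ = atan2(p_y, p_x) ≈ 10.71°.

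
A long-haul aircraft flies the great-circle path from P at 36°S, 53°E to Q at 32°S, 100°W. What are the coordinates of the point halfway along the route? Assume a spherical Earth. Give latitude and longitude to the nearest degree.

From cos δ = sin φ₁ sin φ₂ + cos φ₁ cos φ₂ cos Δλ, the central angle is δ ≈ 1.875 rad (107.4°).
Interpolate at f = 1/2 with slerp weights a = sin((1−f)δ)/sin δ ≈ 0.845, b = sin(fδ)/sin δ ≈ 0.845.
p = a·p₁ + b·p₂ ≈ (0.287, -0.160, -0.945); φ = arcsin(p_z) ≈ -70.82°, λ = atan2(p_y, p_x) ≈ -29.10°.

≈ 71°S, 29°W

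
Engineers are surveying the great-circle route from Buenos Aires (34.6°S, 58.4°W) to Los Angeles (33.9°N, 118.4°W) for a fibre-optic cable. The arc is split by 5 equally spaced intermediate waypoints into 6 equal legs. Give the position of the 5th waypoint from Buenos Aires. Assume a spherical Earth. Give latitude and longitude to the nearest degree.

Convert each endpoint to a unit vector on the sphere (x = cos φ cos λ, y = cos φ sin λ, z = sin φ).
The central angle between the endpoints is δ = arccos(p₁·p₂) ≈ 1.546 rad (88.6°).
Interpolate at f = 5/6 with slerp weights a = sin((1−f)δ)/sin δ ≈ 0.255, b = sin(fδ)/sin δ ≈ 0.961.
p = a·p₁ + b·p₂ ≈ (-0.269, -0.880, 0.391); φ = arcsin(p_z) ≈ 23.02°, λ = atan2(p_y, p_x) ≈ -107.01°.

≈ 23°N, 107°W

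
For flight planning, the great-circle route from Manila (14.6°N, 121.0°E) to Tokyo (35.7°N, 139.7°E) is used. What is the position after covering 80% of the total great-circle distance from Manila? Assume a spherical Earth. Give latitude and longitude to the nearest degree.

From cos δ = sin φ₁ sin φ₂ + cos φ₁ cos φ₂ cos Δλ, the central angle is δ ≈ 0.470 rad (26.9°).
Interpolate at f = 0.80 with slerp weights a = sin((1−f)δ)/sin δ ≈ 0.207, b = sin(fδ)/sin δ ≈ 0.811.
p = a·p₁ + b·p₂ ≈ (-0.605, 0.598, 0.525); φ = arcsin(p_z) ≈ 31.69°, λ = atan2(p_y, p_x) ≈ 135.37°.

≈ 32°N, 135°E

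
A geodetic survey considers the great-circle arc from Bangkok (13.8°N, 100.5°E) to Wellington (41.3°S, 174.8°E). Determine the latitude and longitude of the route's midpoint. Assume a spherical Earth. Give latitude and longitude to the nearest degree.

≈ 17°S, 132°E

From cos δ = sin φ₁ sin φ₂ + cos φ₁ cos φ₂ cos Δλ, the central angle is δ ≈ 1.531 rad (87.7°).
Interpolate at f = 1/2 with slerp weights a = sin((1−f)δ)/sin δ ≈ 0.693, b = sin(fδ)/sin δ ≈ 0.693.
p = a·p₁ + b·p₂ ≈ (-0.641, 0.709, -0.292); φ = arcsin(p_z) ≈ -16.99°, λ = atan2(p_y, p_x) ≈ 132.13°.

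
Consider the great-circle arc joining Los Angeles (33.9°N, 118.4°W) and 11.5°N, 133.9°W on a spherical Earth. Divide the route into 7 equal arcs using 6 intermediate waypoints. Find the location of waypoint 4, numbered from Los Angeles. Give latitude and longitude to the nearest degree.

≈ 21°N, 128°W

From cos δ = sin φ₁ sin φ₂ + cos φ₁ cos φ₂ cos Δλ, the central angle is δ ≈ 0.462 rad (26.5°).
Interpolate at f = 4/7 with slerp weights a = sin((1−f)δ)/sin δ ≈ 0.441, b = sin(fδ)/sin δ ≈ 0.585.
p = a·p₁ + b·p₂ ≈ (-0.572, -0.736, 0.363); φ = arcsin(p_z) ≈ 21.28°, λ = atan2(p_y, p_x) ≈ -127.87°.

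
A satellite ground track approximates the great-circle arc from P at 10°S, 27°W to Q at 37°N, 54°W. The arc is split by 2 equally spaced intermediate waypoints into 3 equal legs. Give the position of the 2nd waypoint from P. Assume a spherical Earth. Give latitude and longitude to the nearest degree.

≈ 22°N, 43°W

From cos δ = sin φ₁ sin φ₂ + cos φ₁ cos φ₂ cos Δλ, the central angle is δ ≈ 0.932 rad (53.4°).
Interpolate at f = 2/3 with slerp weights a = sin((1−f)δ)/sin δ ≈ 0.381, b = sin(fδ)/sin δ ≈ 0.725.
p = a·p₁ + b·p₂ ≈ (0.674, -0.639, 0.370); φ = arcsin(p_z) ≈ 21.73°, λ = atan2(p_y, p_x) ≈ -43.44°.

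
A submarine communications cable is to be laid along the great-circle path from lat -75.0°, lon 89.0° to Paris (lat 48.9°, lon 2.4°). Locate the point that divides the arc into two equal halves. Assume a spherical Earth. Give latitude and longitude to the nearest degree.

Convert each endpoint to a unit vector on the sphere (x = cos φ cos λ, y = cos φ sin λ, z = sin φ).
The central angle between the endpoints is δ = arccos(p₁·p₂) ≈ 2.371 rad (135.9°).
Interpolate at f = 1/2 with slerp weights a = sin((1−f)δ)/sin δ ≈ 1.331, b = sin(fδ)/sin δ ≈ 1.331.
p = a·p₁ + b·p₂ ≈ (0.880, 0.381, -0.283); φ = arcsin(p_z) ≈ -16.42°, λ = atan2(p_y, p_x) ≈ 23.41°.

≈ lat -16°, lon 23°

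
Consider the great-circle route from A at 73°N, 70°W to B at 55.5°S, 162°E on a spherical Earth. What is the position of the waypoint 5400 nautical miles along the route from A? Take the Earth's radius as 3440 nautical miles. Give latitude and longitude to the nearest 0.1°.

≈ 3.5°N, 171.2°W

Convert each endpoint to a unit vector on the sphere (x = cos φ cos λ, y = cos φ sin λ, z = sin φ).
The central angle between the endpoints is δ = arccos(p₁·p₂) ≈ 2.668 rad (152.9°). The total great-circle distance is δ·R ≈ 2.668 × 3440 ≈ 9179 nmi, so the target fraction is f = 5400/9179 ≈ 0.588.
Interpolate at f ≈ 0.588 with slerp weights a = sin((1−f)δ)/sin δ ≈ 1.954, b = sin(fδ)/sin δ ≈ 2.194.
p = a·p₁ + b·p₂ ≈ (-0.986, -0.153, 0.060); φ = arcsin(p_z) ≈ 3.46°, λ = atan2(p_y, p_x) ≈ -171.20°.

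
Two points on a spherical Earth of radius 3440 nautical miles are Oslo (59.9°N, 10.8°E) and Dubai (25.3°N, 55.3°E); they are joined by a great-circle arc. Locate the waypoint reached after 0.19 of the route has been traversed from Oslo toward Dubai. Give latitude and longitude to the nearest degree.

≈ 55°N, 24°E

Convert each endpoint to a unit vector on the sphere (x = cos φ cos λ, y = cos φ sin λ, z = sin φ).
The central angle between the endpoints is δ = arccos(p₁·p₂) ≈ 0.805 rad (46.1°).
Interpolate at f = 0.19 with slerp weights a = sin((1−f)δ)/sin δ ≈ 0.842, b = sin(fδ)/sin δ ≈ 0.211.
p = a·p₁ + b·p₂ ≈ (0.523, 0.236, 0.819); φ = arcsin(p_z) ≈ 54.95°, λ = atan2(p_y, p_x) ≈ 24.29°.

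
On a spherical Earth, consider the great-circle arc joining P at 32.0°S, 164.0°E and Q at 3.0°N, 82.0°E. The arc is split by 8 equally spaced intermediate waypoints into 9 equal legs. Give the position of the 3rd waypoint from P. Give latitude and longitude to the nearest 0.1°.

≈ 24.8°S, 132.8°E

Convert each endpoint to a unit vector on the sphere (x = cos φ cos λ, y = cos φ sin λ, z = sin φ).
The central angle between the endpoints is δ = arccos(p₁·p₂) ≈ 1.481 rad (84.8°).
Interpolate at f = 3/9 with slerp weights a = sin((1−f)δ)/sin δ ≈ 0.838, b = sin(fδ)/sin δ ≈ 0.476.
p = a·p₁ + b·p₂ ≈ (-0.617, 0.666, -0.419); φ = arcsin(p_z) ≈ -24.78°, λ = atan2(p_y, p_x) ≈ 132.80°.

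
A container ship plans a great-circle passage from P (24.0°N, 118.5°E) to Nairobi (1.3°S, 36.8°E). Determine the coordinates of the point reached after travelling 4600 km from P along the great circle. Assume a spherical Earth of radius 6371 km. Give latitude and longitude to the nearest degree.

≈ (15°N, 76°E)

The haversine formula gives a central angle δ ≈ 1.448 rad (83.0°) between the endpoints. The total great-circle distance is δ·R ≈ 1.448 × 6371 ≈ 9224 km, so the target fraction is f = 4600/9224 ≈ 0.499.
Interpolate at f ≈ 0.499 with slerp weights a = sin((1−f)δ)/sin δ ≈ 0.669, b = sin(fδ)/sin δ ≈ 0.666.
p = a·p₁ + b·p₂ ≈ (0.242, 0.936, 0.257); φ = arcsin(p_z) ≈ 14.89°, λ = atan2(p_y, p_x) ≈ 75.53°.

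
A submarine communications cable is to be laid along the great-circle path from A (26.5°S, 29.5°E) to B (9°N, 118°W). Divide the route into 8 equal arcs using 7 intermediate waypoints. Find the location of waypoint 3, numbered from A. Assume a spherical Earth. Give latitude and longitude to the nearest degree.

≈ (33°S, 34°W)

From cos δ = sin φ₁ sin φ₂ + cos φ₁ cos φ₂ cos Δλ, the central angle is δ ≈ 2.524 rad (144.6°).
Interpolate at f = 3/8 with slerp weights a = sin((1−f)δ)/sin δ ≈ 1.727, b = sin(fδ)/sin δ ≈ 1.401.
p = a·p₁ + b·p₂ ≈ (0.695, -0.461, -0.551); φ = arcsin(p_z) ≈ -33.46°, λ = atan2(p_y, p_x) ≈ -33.54°.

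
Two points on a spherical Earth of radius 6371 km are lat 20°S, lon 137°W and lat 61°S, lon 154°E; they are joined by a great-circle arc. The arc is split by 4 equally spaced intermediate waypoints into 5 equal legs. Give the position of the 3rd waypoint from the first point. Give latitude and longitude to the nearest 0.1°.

≈ lat 49.7°S, lon 165.7°W

The haversine formula gives a central angle δ ≈ 1.090 rad (62.5°) between the endpoints.
Interpolate at f = 3/5 with slerp weights a = sin((1−f)δ)/sin δ ≈ 0.476, b = sin(fδ)/sin δ ≈ 0.686.
p = a·p₁ + b·p₂ ≈ (-0.626, -0.159, -0.763); φ = arcsin(p_z) ≈ -49.73°, λ = atan2(p_y, p_x) ≈ -165.72°.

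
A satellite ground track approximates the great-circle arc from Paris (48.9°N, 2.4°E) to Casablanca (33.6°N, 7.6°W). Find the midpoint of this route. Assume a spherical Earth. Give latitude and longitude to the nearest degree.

≈ (41°N, 3°W)

Convert each endpoint to a unit vector on the sphere (x = cos φ cos λ, y = cos φ sin λ, z = sin φ).
The central angle between the endpoints is δ = arccos(p₁·p₂) ≈ 0.297 rad (17.0°).
Interpolate at f = 1/2 with slerp weights a = sin((1−f)δ)/sin δ ≈ 0.506, b = sin(fδ)/sin δ ≈ 0.506.
p = a·p₁ + b·p₂ ≈ (0.749, -0.042, 0.661); φ = arcsin(p_z) ≈ 41.36°, λ = atan2(p_y, p_x) ≈ -3.19°.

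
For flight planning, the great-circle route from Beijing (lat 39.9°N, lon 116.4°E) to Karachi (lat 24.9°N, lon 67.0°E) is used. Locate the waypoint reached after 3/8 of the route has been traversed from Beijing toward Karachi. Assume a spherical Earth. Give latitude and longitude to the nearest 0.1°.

Write both endpoints as unit vectors p₁, p₂ with components (cos φ cos λ, cos φ sin λ, sin φ).
The central angle between the endpoints is δ = arccos(p₁·p₂) ≈ 0.763 rad (43.7°).
Interpolate at f = 3/8 with slerp weights a = sin((1−f)δ)/sin δ ≈ 0.664, b = sin(fδ)/sin δ ≈ 0.408.
p = a·p₁ + b·p₂ ≈ (-0.082, 0.797, 0.598); φ = arcsin(p_z) ≈ 36.72°, λ = atan2(p_y, p_x) ≈ 95.86°.

≈ lat 36.7°N, lon 95.9°E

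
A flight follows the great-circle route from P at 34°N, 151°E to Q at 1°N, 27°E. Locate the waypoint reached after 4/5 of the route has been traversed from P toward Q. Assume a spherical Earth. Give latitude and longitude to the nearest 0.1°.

Convert each endpoint to a unit vector on the sphere (x = cos φ cos λ, y = cos φ sin λ, z = sin φ).
The central angle between the endpoints is δ = arccos(p₁·p₂) ≈ 2.042 rad (117.0°).
Interpolate at f = 4/5 with slerp weights a = sin((1−f)δ)/sin δ ≈ 0.446, b = sin(fδ)/sin δ ≈ 1.120.
p = a·p₁ + b·p₂ ≈ (0.675, 0.687, 0.269); φ = arcsin(p_z) ≈ 15.59°, λ = atan2(p_y, p_x) ≈ 45.54°.

≈ 15.6°N, 45.5°E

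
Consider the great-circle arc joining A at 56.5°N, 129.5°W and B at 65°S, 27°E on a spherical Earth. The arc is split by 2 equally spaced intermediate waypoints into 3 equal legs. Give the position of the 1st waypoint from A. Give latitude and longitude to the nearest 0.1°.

≈ 8.4°N, 94.5°W

Convert each endpoint to a unit vector on the sphere (x = cos φ cos λ, y = cos φ sin λ, z = sin φ).
The central angle between the endpoints is δ = arccos(p₁·p₂) ≈ 2.895 rad (165.9°).
Interpolate at f = 1/3 with slerp weights a = sin((1−f)δ)/sin δ ≈ 3.831, b = sin(fδ)/sin δ ≈ 3.363.
p = a·p₁ + b·p₂ ≈ (-0.078, -0.986, 0.146); φ = arcsin(p_z) ≈ 8.41°, λ = atan2(p_y, p_x) ≈ -94.55°.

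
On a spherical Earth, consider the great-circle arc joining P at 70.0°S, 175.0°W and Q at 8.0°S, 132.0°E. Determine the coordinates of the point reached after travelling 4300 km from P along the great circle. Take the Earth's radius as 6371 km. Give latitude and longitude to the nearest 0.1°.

Convert each endpoint to a unit vector on the sphere (x = cos φ cos λ, y = cos φ sin λ, z = sin φ).
The central angle between the endpoints is δ = arccos(p₁·p₂) ≈ 1.230 rad (70.5°). The total great-circle distance is δ·R ≈ 1.230 × 6371 ≈ 7834 km, so the target fraction is f = 4300/7834 ≈ 0.549.
Interpolate at f ≈ 0.549 with slerp weights a = sin((1−f)δ)/sin δ ≈ 0.559, b = sin(fδ)/sin δ ≈ 0.663.
p = a·p₁ + b·p₂ ≈ (-0.630, 0.471, -0.617); φ = arcsin(p_z) ≈ -38.13°, λ = atan2(p_y, p_x) ≈ 143.19°.

≈ 38.1°S, 143.2°E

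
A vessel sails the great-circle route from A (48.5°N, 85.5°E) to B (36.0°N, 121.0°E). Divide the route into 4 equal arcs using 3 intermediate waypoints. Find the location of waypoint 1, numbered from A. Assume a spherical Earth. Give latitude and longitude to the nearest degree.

≈ (46°N, 96°E)

Convert each endpoint to a unit vector on the sphere (x = cos φ cos λ, y = cos φ sin λ, z = sin φ).
The central angle between the endpoints is δ = arccos(p₁·p₂) ≈ 0.502 rad (28.8°).
Interpolate at f = 1/4 with slerp weights a = sin((1−f)δ)/sin δ ≈ 0.764, b = sin(fδ)/sin δ ≈ 0.260.
p = a·p₁ + b·p₂ ≈ (-0.069, 0.685, 0.725); φ = arcsin(p_z) ≈ 46.48°, λ = atan2(p_y, p_x) ≈ 95.72°.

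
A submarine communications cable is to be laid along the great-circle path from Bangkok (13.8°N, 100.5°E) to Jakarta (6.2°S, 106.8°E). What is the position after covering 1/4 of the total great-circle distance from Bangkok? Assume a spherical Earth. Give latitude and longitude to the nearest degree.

Convert each endpoint to a unit vector on the sphere (x = cos φ cos λ, y = cos φ sin λ, z = sin φ).
The central angle between the endpoints is δ = arccos(p₁·p₂) ≈ 0.366 rad (21.0°).
Interpolate at f = 1/4 with slerp weights a = sin((1−f)δ)/sin δ ≈ 0.757, b = sin(fδ)/sin δ ≈ 0.255.
p = a·p₁ + b·p₂ ≈ (-0.207, 0.966, 0.153); φ = arcsin(p_z) ≈ 8.81°, λ = atan2(p_y, p_x) ≈ 102.12°.

≈ 9°N, 102°E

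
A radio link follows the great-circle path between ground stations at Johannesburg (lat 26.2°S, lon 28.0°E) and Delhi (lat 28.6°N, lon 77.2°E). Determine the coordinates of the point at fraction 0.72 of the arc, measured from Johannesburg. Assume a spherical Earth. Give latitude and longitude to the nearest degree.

Convert each endpoint to a unit vector on the sphere (x = cos φ cos λ, y = cos φ sin λ, z = sin φ).
The central angle between the endpoints is δ = arccos(p₁·p₂) ≈ 1.263 rad (72.3°).
Interpolate at f = 0.72 with slerp weights a = sin((1−f)δ)/sin δ ≈ 0.363, b = sin(fδ)/sin δ ≈ 0.828.
p = a·p₁ + b·p₂ ≈ (0.449, 0.862, 0.236); φ = arcsin(p_z) ≈ 13.65°, λ = atan2(p_y, p_x) ≈ 62.49°.

≈ lat 14°N, lon 62°E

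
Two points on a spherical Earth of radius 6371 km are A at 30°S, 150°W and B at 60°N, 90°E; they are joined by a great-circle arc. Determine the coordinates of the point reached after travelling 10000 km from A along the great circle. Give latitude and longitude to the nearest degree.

Write both endpoints as unit vectors p₁, p₂ with components (cos φ cos λ, cos φ sin λ, sin φ).
The central angle between the endpoints is δ = arccos(p₁·p₂) ≈ 2.278 rad (130.5°). The total great-circle distance is δ·R ≈ 2.278 × 6371 ≈ 14512 km, so the target fraction is f = 10000/14512 ≈ 0.689.
Interpolate at f ≈ 0.689 with slerp weights a = sin((1−f)δ)/sin δ ≈ 0.855, b = sin(fδ)/sin δ ≈ 1.315.
p = a·p₁ + b·p₂ ≈ (-0.642, 0.287, 0.711); φ = arcsin(p_z) ≈ 45.34°, λ = atan2(p_y, p_x) ≈ 155.89°.

≈ 45°N, 156°E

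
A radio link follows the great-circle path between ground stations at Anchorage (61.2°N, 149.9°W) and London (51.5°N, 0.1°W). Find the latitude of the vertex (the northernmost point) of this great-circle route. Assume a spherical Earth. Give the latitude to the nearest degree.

≈ 80°N

The great circle lies in the plane with unit normal n̂ = (p₁ × p₂)/|p₁ × p₂|.
Here n̂_z ≈ +0.167; the vertex latitude is φ_max = arccos|n̂_z| ≈ 80.4°.
Check via Clairaut: cos φ_max = |cos φ₁| · sin C = cos(61.2°)·sin(20.3°) ≈ 0.167, again giving ≈ 80.4°.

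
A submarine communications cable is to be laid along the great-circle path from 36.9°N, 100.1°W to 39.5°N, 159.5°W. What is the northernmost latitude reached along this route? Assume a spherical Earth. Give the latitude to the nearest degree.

The great circle lies in the plane with unit normal n̂ = (p₁ × p₂)/|p₁ × p₂|.
Here n̂_z ≈ -0.740; the vertex latitude is φ_max = arccos|n̂_z| ≈ 42.3°.
Check via Clairaut: cos φ_max = |cos φ₁| · sin C = cos(36.9°)·sin(67.7°) ≈ 0.740, again giving ≈ 42.3°.

≈ 42°N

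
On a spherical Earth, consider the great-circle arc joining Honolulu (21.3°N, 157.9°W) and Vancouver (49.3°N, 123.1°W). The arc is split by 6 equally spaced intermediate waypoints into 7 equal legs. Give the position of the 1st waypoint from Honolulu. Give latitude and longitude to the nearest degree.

Write both endpoints as unit vectors p₁, p₂ with components (cos φ cos λ, cos φ sin λ, sin φ).
The central angle between the endpoints is δ = arccos(p₁·p₂) ≈ 0.685 rad (39.3°).
Interpolate at f = 1/7 with slerp weights a = sin((1−f)δ)/sin δ ≈ 0.876, b = sin(fδ)/sin δ ≈ 0.154.
p = a·p₁ + b·p₂ ≈ (-0.811, -0.391, 0.435); φ = arcsin(p_z) ≈ 25.80°, λ = atan2(p_y, p_x) ≈ -154.24°.

≈ 26°N, 154°W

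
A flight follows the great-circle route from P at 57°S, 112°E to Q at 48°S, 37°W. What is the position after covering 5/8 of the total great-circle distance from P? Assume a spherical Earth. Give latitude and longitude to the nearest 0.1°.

≈ 72.2°S, 11.0°W

Write both endpoints as unit vectors p₁, p₂ with components (cos φ cos λ, cos φ sin λ, sin φ).
The central angle between the endpoints is δ = arccos(p₁·p₂) ≈ 1.255 rad (71.9°).
Interpolate at f = 5/8 with slerp weights a = sin((1−f)δ)/sin δ ≈ 0.477, b = sin(fδ)/sin δ ≈ 0.743.
p = a·p₁ + b·p₂ ≈ (0.300, -0.058, -0.952); φ = arcsin(p_z) ≈ -72.22°, λ = atan2(p_y, p_x) ≈ -11.02°.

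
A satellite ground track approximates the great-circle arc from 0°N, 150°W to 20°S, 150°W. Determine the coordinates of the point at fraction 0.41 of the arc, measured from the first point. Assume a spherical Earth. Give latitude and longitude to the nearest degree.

Write both endpoints as unit vectors p₁, p₂ with components (cos φ cos λ, cos φ sin λ, sin φ).
The central angle between the endpoints is δ = arccos(p₁·p₂) ≈ 0.349 rad (20.0°).
Interpolate at f = 0.41 with slerp weights a = sin((1−f)δ)/sin δ ≈ 0.598, b = sin(fδ)/sin δ ≈ 0.417.
p = a·p₁ + b·p₂ ≈ (-0.857, -0.495, -0.143); φ = arcsin(p_z) ≈ -8.20°, λ = atan2(p_y, p_x) ≈ -150.00°.

≈ 8°S, 150°W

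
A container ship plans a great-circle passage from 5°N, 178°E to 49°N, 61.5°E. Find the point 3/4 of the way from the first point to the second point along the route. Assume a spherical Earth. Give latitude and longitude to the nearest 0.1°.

≈ 52.6°N, 102.4°E

Convert each endpoint to a unit vector on the sphere (x = cos φ cos λ, y = cos φ sin λ, z = sin φ).
The central angle between the endpoints is δ = arccos(p₁·p₂) ≈ 1.799 rad (103.1°).
Interpolate at f = 3/4 with slerp weights a = sin((1−f)δ)/sin δ ≈ 0.446, b = sin(fδ)/sin δ ≈ 1.001.
p = a·p₁ + b·p₂ ≈ (-0.131, 0.593, 0.795); φ = arcsin(p_z) ≈ 52.62°, λ = atan2(p_y, p_x) ≈ 102.44°.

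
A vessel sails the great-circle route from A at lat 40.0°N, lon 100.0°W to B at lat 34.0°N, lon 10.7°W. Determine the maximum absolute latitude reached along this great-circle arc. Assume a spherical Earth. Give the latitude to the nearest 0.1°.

≈ 46.9°N

The great circle lies in the plane with unit normal n̂ = (p₁ × p₂)/|p₁ × p₂|.
Here n̂_z ≈ +0.683; the vertex latitude is φ_max = arccos|n̂_z| ≈ 46.9°.
Check via Clairaut: cos φ_max = |cos φ₁| · sin C = cos(40.0°)·sin(63.0°) ≈ 0.683, again giving ≈ 46.9°.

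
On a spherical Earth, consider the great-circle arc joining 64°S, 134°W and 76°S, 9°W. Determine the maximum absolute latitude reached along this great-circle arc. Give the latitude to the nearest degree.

≈ 81°S

The great circle lies in the plane with unit normal n̂ = (p₁ × p₂)/|p₁ × p₂|.
Here n̂_z ≈ +0.149; the vertex latitude is φ_max = arccos|n̂_z| ≈ 81.5°.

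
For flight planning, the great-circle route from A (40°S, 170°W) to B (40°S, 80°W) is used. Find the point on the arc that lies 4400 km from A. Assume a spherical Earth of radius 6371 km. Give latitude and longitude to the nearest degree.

≈ (49°S, 115°W)

Write both endpoints as unit vectors p₁, p₂ with components (cos φ cos λ, cos φ sin λ, sin φ).
The central angle between the endpoints is δ = arccos(p₁·p₂) ≈ 1.145 rad (65.6°). The total great-circle distance is δ·R ≈ 1.145 × 6371 ≈ 7294 km, so the target fraction is f = 4400/7294 ≈ 0.603.
Interpolate at f ≈ 0.603 with slerp weights a = sin((1−f)δ)/sin δ ≈ 0.482, b = sin(fδ)/sin δ ≈ 0.700.
p = a·p₁ + b·p₂ ≈ (-0.270, -0.592, -0.759); φ = arcsin(p_z) ≈ -49.41°, λ = atan2(p_y, p_x) ≈ -114.56°.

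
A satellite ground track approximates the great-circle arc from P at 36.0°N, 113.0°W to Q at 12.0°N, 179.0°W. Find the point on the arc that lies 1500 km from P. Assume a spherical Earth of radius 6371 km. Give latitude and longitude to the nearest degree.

From cos δ = sin φ₁ sin φ₂ + cos φ₁ cos φ₂ cos Δλ, the central angle is δ ≈ 1.111 rad (63.6°). The total great-circle distance is δ·R ≈ 1.111 × 6371 ≈ 7076 km, so the target fraction is f = 1500/7076 ≈ 0.212.
Interpolate at f ≈ 0.212 with slerp weights a = sin((1−f)δ)/sin δ ≈ 0.857, b = sin(fδ)/sin δ ≈ 0.260.
p = a·p₁ + b·p₂ ≈ (-0.525, -0.643, 0.558); φ = arcsin(p_z) ≈ 33.90°, λ = atan2(p_y, p_x) ≈ -129.28°.

≈ 34°N, 129°W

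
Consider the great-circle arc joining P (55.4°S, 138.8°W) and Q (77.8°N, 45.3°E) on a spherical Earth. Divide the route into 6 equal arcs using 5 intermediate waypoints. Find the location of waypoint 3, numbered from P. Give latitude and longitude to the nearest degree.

≈ (23°N, 141°W)

Write both endpoints as unit vectors p₁, p₂ with components (cos φ cos λ, cos φ sin λ, sin φ).
The central angle between the endpoints is δ = arccos(p₁·p₂) ≈ 2.750 rad (157.6°).
Interpolate at f = 3/6 with slerp weights a = sin((1−f)δ)/sin δ ≈ 2.569, b = sin(fδ)/sin δ ≈ 2.569.
p = a·p₁ + b·p₂ ≈ (-0.716, -0.575, 0.396); φ = arcsin(p_z) ≈ 23.35°, λ = atan2(p_y, p_x) ≈ -141.22°.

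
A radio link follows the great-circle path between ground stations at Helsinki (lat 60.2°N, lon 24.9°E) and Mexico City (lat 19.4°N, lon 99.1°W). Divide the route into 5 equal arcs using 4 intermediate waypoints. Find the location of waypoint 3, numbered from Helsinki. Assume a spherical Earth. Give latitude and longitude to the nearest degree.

≈ lat 50°N, lon 77°W

From cos δ = sin φ₁ sin φ₂ + cos φ₁ cos φ₂ cos Δλ, the central angle is δ ≈ 1.545 rad (88.5°).
Interpolate at f = 3/5 with slerp weights a = sin((1−f)δ)/sin δ ≈ 0.579, b = sin(fδ)/sin δ ≈ 0.800.
p = a·p₁ + b·p₂ ≈ (0.142, -0.624, 0.769); φ = arcsin(p_z) ≈ 50.23°, λ = atan2(p_y, p_x) ≈ -77.19°.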